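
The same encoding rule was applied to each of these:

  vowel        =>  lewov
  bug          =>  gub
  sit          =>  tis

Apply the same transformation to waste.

etsaw

The output letters match the input read backwards: vowel reversed is lewov. The word is simply reversed.
Applying it to waste: reverse → etsaw.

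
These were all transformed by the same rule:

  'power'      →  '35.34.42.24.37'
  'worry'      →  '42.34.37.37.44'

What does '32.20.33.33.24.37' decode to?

Letters become their 1-based position plus 19 (so a→20, b→21, …).
Reversing it on 32.20.33.33.24.37: 32→(32−19)÷1=13=m, 20→(20−19)÷1=1=a, 33→(33−19)÷1=14=n, 33→(33−19)÷1=14=n, 24→(24−19)÷1=5=e, 37→(37−19)÷1=18=r.

manner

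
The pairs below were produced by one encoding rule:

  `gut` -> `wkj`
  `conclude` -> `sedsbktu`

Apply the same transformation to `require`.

Compare letters: g→w is +16, u→k is +16, t→j is +16 — a constant shift. Each letter is shifted forward by 16 in the alphabet (a Caesar shift of +16).
For require: r+16=h, e+16=u, q+16=g, u+16=k, i+16=y, r+16=h, e+16=u.

hugkyhu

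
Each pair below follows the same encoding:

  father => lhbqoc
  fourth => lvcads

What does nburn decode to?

humid

In father: f→l is +6, a→h is +7, t→b is +8, h→q is +9 — the shift increases by 1 each position. Letter i (0-indexed) is shifted by i+6, so successive shifts are 6, 7, 8, ….
Decoding nburn: n−6=h, b−7=u, u−8=m, r−9=i, n−10=d.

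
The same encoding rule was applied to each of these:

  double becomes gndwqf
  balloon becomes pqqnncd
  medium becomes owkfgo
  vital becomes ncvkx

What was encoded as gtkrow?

umpire

The output letters match the input read backwards, each shifted +2: double reversed is elbuod. The word is reversed, then every letter is shifted forward by 2.
Undoing it on gtkrow: shift back: g−2=e, t−2=r, k−2=i, r−2=p, o−2=m, w−2=u → eripmu; then reverse → umpire.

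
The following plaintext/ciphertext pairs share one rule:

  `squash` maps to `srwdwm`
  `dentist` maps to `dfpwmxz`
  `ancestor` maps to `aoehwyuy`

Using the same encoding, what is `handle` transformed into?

hbpgpj

In squash: s→s is +0, q→r is +1, u→w is +2, a→d is +3 — the shift increases by 1 each position. The shift increases by 1 at each position, starting from +0: 0, 1, 2, ….
On handle: h+0=h, a+1=b, n+2=p, d+3=g, l+4=p, e+5=j.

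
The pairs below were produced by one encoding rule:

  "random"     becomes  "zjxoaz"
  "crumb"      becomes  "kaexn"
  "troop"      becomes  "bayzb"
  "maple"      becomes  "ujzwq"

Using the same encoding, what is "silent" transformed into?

In random: r→z is +8, a→j is +9, n→x is +10, d→o is +11 — the shift increases by 1 each position. Letter i (0-indexed) is shifted by i+8, so successive shifts are 8, 9, 10, ….
On silent: s+8=a, i+9=r, l+10=v, e+11=p, n+12=z, t+13=g.

arvpzg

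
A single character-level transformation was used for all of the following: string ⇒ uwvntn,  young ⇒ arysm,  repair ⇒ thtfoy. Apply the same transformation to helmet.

In string: s→u is +2, t→w is +3, r→v is +4, i→n is +5 — the shift increases by 1 each position. The shift increases by 1 at each position, starting from +2: 2, 3, 4, ….
Applying it to helmet: h+2=j, e+3=h, l+4=p, m+5=r, e+6=k, t+7=a.

jhprka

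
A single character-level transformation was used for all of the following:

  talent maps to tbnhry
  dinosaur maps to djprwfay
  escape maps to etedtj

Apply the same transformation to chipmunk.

In talent: t→t is +0, a→b is +1, l→n is +2, e→h is +3 — the shift increases by 1 each position. Each letter shifts forward by its position index (0, 1, 2, …) — the shift grows by one for each successive letter.
On chipmunk: c+0=c, h+1=i, i+2=k, p+3=s, m+4=q, u+5=z, n+6=t, k+7=r.

ciksqztr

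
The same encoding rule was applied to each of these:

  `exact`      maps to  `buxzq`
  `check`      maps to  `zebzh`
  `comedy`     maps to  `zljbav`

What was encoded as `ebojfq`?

hermit

Compare letters: e→b is +23, x→u is +23, a→x is +23 — a constant shift. It's a constant shift of +23 (ROT23).
Undoing it on ebojfq: e−23=h, b−23=e, o−23=r, j−23=m, f−23=i, q−23=t.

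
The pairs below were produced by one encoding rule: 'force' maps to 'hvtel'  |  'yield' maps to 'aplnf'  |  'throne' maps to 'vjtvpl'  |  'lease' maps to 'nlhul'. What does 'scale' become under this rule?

uehnl

The shift depends on letter class: consonant f→h is +2, but vowel o→v is +7. The rule splits by letter class: vowels +7, consonants +2.
For scale: s(cons)+2=u, c(cons)+2=e, a(vowel)+7=h, l(cons)+2=n, e(vowel)+7=l.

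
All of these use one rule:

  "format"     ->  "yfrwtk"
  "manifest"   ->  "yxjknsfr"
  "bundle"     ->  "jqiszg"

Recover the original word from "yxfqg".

blast

The output letters match the input read backwards, each shifted +5: format reversed is tamrof. Read the word backwards and shift each letter +5.
Undoing it on yxfqg: shift back: y−5=t, x−5=s, f−5=a, q−5=l, g−5=b → tsalb; then reverse → blast.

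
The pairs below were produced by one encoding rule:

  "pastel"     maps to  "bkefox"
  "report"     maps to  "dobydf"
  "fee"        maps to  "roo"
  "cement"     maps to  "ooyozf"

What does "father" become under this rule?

The shift depends on letter class: consonant p→b is +12, but vowel a→k is +10. Two shifts are in play — +10 for a/e/i/o/u, +12 for every other letter.
Applying it to father: f(cons)+12=r, a(vowel)+10=k, t(cons)+12=f, h(cons)+12=t, e(vowel)+10=o, r(cons)+12=d.

rkftod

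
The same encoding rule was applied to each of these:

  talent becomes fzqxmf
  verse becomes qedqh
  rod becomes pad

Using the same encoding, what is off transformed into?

rra

The output letters match the input read backwards, each shifted +12: talent reversed is tnelat. Two steps: reverse the string, then apply a Caesar shift of +12.
Applying it to off: reverse → ffo; then shift: f+12=r, f+12=r, o+12=a.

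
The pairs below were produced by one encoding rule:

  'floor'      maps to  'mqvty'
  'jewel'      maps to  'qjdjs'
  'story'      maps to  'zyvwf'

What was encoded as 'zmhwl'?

A repeating key of period 2 is used — shifts +7, +5 over and over.
Undoing it on zmhwl: z−7=s, m−5=h, h−7=a, w−5=r, l−7=e.

share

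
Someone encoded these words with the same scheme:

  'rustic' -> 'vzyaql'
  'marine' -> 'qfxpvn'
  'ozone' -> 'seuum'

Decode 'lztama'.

hunter

In rustic: r→v is +4, u→z is +5, s→y is +6, t→a is +7 — the shift increases by 1 each position. Letter i (0-indexed) is shifted by i+4, so successive shifts are 4, 5, 6, ….
Decoding lztama: l−4=h, z−5=u, t−6=n, a−7=t, m−8=e, a−9=r.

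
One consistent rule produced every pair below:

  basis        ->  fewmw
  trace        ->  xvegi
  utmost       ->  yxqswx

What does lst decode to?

hop

Compare letters: b→f is +4, a→e is +4, s→w is +4 — a constant shift. Every letter moves 4 places later in the alphabet, wrapping around z→a.
Undoing it on lst: l−4=h, s−4=o, t−4=p.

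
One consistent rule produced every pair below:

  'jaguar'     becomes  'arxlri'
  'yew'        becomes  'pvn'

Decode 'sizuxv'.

bridge

Compare letters: j→a is +17, a→r is +17, g→x is +17 — a constant shift. Every letter moves 17 places later in the alphabet, wrapping around z→a.
Decoding sizuxv: s−17=b, i−17=r, z−17=i, u−17=d, x−17=g, v−17=e.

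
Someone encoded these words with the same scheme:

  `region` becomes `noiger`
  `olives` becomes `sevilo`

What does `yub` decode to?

The output letters match the input read backwards: region reversed is noiger. The word is simply reversed.
Decoding yub: then reverse → buy.

buy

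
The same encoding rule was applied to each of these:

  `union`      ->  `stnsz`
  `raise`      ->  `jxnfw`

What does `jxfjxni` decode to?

disease

The output letters match the input read backwards, each shifted +5: union reversed is noinu. The word is reversed, then every letter is shifted forward by 5.
Decoding jxfjxni: shift back: j−5=e, x−5=s, f−5=a, j−5=e, x−5=s, n−5=i, i−5=d → esaesid; then reverse → disease.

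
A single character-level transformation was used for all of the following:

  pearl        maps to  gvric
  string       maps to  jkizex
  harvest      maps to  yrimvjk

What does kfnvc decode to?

towel

Compare letters: p→g is +17, e→v is +17, a→r is +17 — a constant shift. This is a Caesar cipher with shift 17.
Decoding kfnvc: k−17=t, f−17=o, n−17=w, v−17=e, c−17=l.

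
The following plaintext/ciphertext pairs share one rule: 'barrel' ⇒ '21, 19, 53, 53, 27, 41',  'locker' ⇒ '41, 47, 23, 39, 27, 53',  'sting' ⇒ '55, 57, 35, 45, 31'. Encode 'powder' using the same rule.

49, 47, 63, 25, 27, 53

b(#2)→21 and a(#1)→19: differences scale by 2, so n = 2·pos + 17. Each letter becomes 2×(its alphabet position, a=1..z=26) + 17.
For powder: p=16→49, o=15→47, w=23→63, d=4→25, e=5→27, r=18→53.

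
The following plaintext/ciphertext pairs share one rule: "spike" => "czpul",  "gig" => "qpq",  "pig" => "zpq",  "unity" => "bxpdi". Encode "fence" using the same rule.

plxml

The shift depends on letter class: consonant s→c is +10, but vowel i→p is +7. Two shifts are in play — +7 for a/e/i/o/u, +10 for every other letter.
On fence: f(cons)+10=p, e(vowel)+7=l, n(cons)+10=x, c(cons)+10=m, e(vowel)+7=l.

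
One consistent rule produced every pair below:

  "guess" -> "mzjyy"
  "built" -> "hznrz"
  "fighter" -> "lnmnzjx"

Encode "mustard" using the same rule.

The shift depends on letter class: consonant g→m is +6, but vowel u→z is +5. The rule splits by letter class: vowels +5, consonants +6.
For mustard: m(cons)+6=s, u(vowel)+5=z, s(cons)+6=y, t(cons)+6=z, a(vowel)+5=f, r(cons)+6=x, d(cons)+6=j.

szyzfxj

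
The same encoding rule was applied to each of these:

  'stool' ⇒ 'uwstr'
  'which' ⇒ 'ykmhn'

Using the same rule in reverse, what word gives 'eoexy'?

class

In stool: s→u is +2, t→w is +3, o→s is +4, o→t is +5 — the shift increases by 1 each position. The shift increases by 1 at each position, starting from +2: 2, 3, 4, ….
Decoding eoexy: e−2=c, o−3=l, e−4=a, x−5=s, y−6=s.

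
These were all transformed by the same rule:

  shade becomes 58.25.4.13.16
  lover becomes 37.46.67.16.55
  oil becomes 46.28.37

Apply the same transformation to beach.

7.16.4.10.25

s(#19)→58 and h(#8)→25: differences scale by 3, so n = 3·pos + 1. Each letter becomes 3×(its alphabet position, a=1..z=26) + 1.
Applying it to beach: b=2→7, e=5→16, a=1→4, c=3→10, h=8→25.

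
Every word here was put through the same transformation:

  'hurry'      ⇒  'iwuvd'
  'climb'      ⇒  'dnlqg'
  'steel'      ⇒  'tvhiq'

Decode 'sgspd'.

reply

In hurry: h→i is +1, u→w is +2, r→u is +3, r→v is +4 — the shift increases by 1 each position. Letter i (0-indexed) is shifted by i+1, so successive shifts are 1, 2, 3, ….
Undoing it on sgspd: s−1=r, g−2=e, s−3=p, p−4=l, d−5=y.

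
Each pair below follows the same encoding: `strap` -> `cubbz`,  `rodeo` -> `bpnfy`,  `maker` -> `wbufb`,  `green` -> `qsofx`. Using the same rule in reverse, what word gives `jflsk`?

zebra

Shifts by position in strap: pos 0: s→c (+10), pos 1: t→u (+1), pos 2: r→b (+10), pos 3: a→b (+1) — repeating every 2. It's a Vigenère-style cipher with numeric key [10,1]: position i shifts by key[i mod 2].
Undoing it on jflsk: j−10=z, f−1=e, l−10=b, s−1=r, k−10=a.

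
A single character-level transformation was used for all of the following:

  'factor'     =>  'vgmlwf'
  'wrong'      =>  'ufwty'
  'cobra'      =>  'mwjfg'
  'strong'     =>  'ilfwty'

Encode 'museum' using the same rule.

qoisoq

f(5)→v(21) and a(0)→g(6) fit y≡3x+6 (mod 26); the inverse of 3 mod 26 is 9. Each letter's alphabet position (a=0..z=25) is mapped through 3·x+6 mod 26 — an affine cipher.
On museum: m(12)→3·12+6≡16=q; u(20)→3·20+6≡14=o; s(18)→3·18+6≡8=i; e(4)→3·4+6≡18=s; u(20)→3·20+6≡14=o; m(12)→3·12+6≡16=q (all mod 26).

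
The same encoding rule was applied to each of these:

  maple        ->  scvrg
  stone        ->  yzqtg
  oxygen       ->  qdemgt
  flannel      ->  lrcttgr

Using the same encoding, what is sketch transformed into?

The shift depends on letter class: consonant m→s is +6, but vowel a→c is +2. The rule splits by letter class: vowels +2, consonants +6.
Applying it to sketch: s(cons)+6=y, k(cons)+6=q, e(vowel)+2=g, t(cons)+6=z, c(cons)+6=i, h(cons)+6=n.

yqgzin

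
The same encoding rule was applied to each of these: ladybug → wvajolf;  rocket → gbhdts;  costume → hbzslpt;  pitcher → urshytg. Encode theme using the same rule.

sytpt

l(11)→w(22) and a(0)→v(21) fit y≡19x+21 (mod 26); the inverse of 19 mod 26 is 11. Each letter's alphabet position (a=0..z=25) is mapped through 19·x+21 mod 26 — an affine cipher.
On theme: t(19)→19·19+21≡18=s; h(7)→19·7+21≡24=y; e(4)→19·4+21≡19=t; m(12)→19·12+21≡15=p; e(4)→19·4+21≡19=t (all mod 26).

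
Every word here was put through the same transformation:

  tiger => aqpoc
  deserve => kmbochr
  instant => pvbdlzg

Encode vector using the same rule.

cmldzd

In tiger: t→a is +7, i→q is +8, g→p is +9, e→o is +10 — the shift increases by 1 each position. The shift increases by 1 at each position, starting from +7: 7, 8, 9, ….
On vector: v+7=c, e+8=m, c+9=l, t+10=d, o+11=z, r+12=d.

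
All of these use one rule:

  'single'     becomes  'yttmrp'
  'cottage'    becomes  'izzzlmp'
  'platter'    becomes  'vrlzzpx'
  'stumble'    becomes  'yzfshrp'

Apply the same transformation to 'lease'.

rplyp

The shift depends on letter class: consonant s→y is +6, but vowel i→t is +11. The rule splits by letter class: vowels +11, consonants +6.
On lease: l(cons)+6=r, e(vowel)+11=p, a(vowel)+11=l, s(cons)+6=y, e(vowel)+11=p.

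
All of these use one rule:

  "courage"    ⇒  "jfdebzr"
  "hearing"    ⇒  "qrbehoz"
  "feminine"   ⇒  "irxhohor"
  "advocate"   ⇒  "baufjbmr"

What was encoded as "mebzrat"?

tragedy

c(2)→j(9) and o(14)→f(5) fit y≡17x+1 (mod 26); the inverse of 17 mod 26 is 23. Treating letters as 0–25, the rule is x ↦ 17x + 1 (mod 26).
Undoing it on mebzrat: m(12)→23·(12−1)≡19=t; e(4)→23·(4−1)≡17=r; b(1)→23·(1−1)≡0=a; z(25)→23·(25−1)≡6=g; r(17)→23·(17−1)≡4=e; a(0)→23·(0−1)≡3=d; t(19)→23·(19−1)≡24=y (all mod 26).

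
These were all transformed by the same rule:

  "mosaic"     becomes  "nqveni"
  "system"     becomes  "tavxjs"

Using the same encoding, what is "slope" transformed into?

In mosaic: m→n is +1, o→q is +2, s→v is +3, a→e is +4 — the shift increases by 1 each position. Letter i (0-indexed) is shifted by i+1, so successive shifts are 1, 2, 3, ….
Applying it to slope: s+1=t, l+2=n, o+3=r, p+4=t, e+5=j.

tnrtj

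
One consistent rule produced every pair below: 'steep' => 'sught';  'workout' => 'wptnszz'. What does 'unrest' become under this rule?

In steep: s→s is +0, t→u is +1, e→g is +2, e→h is +3 — the shift increases by 1 each position. The shift increases by 1 at each position, starting from +0: 0, 1, 2, ….
On unrest: u+0=u, n+1=o, r+2=t, e+3=h, s+4=w, t+5=y.

uothwy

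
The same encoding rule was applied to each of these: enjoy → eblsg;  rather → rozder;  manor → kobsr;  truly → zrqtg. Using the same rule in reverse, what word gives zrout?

trail

Treating letters as 0–25, the rule is x ↦ 17x + 14 (mod 26).
Reversing it on zrout: z(25)→23·(25−14)≡19=t; r(17)→23·(17−14)≡17=r; o(14)→23·(14−14)≡0=a; u(20)→23·(20−14)≡8=i; t(19)→23·(19−14)≡11=l (all mod 26).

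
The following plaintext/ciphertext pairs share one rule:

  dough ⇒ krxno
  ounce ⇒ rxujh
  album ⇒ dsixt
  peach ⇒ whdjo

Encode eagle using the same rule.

hdnsh

The shift depends on letter class: consonant d→k is +7, but vowel o→r is +3. Vowels shift forward by 3 and consonants shift forward by 7.
For eagle: e(vowel)+3=h, a(vowel)+3=d, g(cons)+7=n, l(cons)+7=s, e(vowel)+3=h.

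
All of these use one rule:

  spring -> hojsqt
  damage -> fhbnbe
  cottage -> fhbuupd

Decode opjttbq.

The output letters match the input read backwards, each shifted +1: spring reversed is gnirps. Read the word backwards and shift each letter +1.
Reversing it on opjttbq: shift back: o−1=n, p−1=o, j−1=i, t−1=s, t−1=s, b−1=a, q−1=p → noissap; then reverse → passion.

passion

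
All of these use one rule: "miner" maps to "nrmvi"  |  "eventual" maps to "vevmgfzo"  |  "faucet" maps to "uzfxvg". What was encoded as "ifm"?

run

Each pair mirrors across the alphabet (m↔n, i↔r, n↔m): positions sum to 25. This is the alphabet-reversal cipher (Atbash): a becomes z, b becomes y, etc.
Decoding ifm: i↔r, f↔u, m↔n.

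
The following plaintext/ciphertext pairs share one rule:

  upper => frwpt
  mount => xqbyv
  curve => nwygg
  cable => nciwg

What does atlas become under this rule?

Shifts by position in upper: pos 0: u→f (+11), pos 1: p→r (+2), pos 2: p→w (+7), pos 3: e→p (+11), pos 4: r→t (+2) — repeating every 3. It's a Vigenère-style cipher with numeric key [11,2,7]: position i shifts by key[i mod 3].
For atlas: a+11=l, t+2=v, l+7=s, a+11=l, s+2=u.

lvslu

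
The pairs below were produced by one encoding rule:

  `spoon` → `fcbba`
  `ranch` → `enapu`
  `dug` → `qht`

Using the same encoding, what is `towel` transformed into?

It's a constant shift of +13 (ROT13).
For towel: t+13=g, o+13=b, w+13=j, e+13=r, l+13=y.

gbjry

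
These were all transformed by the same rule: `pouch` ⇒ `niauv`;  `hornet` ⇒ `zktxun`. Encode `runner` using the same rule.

xkttax

The output letters match the input read backwards, each shifted +6: pouch reversed is hcuop. The word is reversed, then every letter is shifted forward by 6.
On runner: reverse → rennur; then shift: r+6=x, e+6=k, n+6=t, n+6=t, u+6=a, r+6=x.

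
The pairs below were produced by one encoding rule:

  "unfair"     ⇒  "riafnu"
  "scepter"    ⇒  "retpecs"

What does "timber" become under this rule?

The output letters match the input read backwards: unfair reversed is riafnu. The word is simply reversed.
For timber: reverse → rebmit.

rebmit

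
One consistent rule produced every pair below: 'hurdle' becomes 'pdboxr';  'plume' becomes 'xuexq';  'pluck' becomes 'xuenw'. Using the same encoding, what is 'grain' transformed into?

The shift increases by 1 at each position, starting from +8: 8, 9, 10, ….
On grain: g+8=o, r+9=a, a+10=k, i+11=t, n+12=z.

oaktz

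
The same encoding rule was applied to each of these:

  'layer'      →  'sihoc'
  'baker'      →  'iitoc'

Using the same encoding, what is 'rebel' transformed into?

ymkow

Letter i (0-indexed) is shifted by i+7, so successive shifts are 7, 8, 9, ….
Applying it to rebel: r+7=y, e+8=m, b+9=k, e+10=o, l+11=w.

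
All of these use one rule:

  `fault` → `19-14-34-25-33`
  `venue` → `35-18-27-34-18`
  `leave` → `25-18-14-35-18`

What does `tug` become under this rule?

f is letter #6 and maps to 19: an offset of 13. Each letter is replaced by its alphabet position (a=1..z=26) + 13.
On tug: t=20→33, u=21→34, g=7→20.

33-34-20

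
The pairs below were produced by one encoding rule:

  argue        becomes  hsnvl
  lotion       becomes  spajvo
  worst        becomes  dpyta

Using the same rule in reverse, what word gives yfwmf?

reply

Shifts by position in argue: pos 0: a→h (+7), pos 1: r→s (+1), pos 2: g→n (+7), pos 3: u→v (+1) — repeating every 2. It's a Vigenère-style cipher with numeric key [7,1]: position i shifts by key[i mod 2].
Decoding yfwmf: y−7=r, f−1=e, w−7=p, m−1=l, f−7=y.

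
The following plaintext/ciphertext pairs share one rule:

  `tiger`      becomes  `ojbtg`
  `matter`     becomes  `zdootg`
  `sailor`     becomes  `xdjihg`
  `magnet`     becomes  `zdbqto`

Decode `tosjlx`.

t(19)→o(14) and i(8)→j(9) fit y≡17x+3 (mod 26); the inverse of 17 mod 26 is 23. Treating letters as 0–25, the rule is x ↦ 17x + 3 (mod 26).
Reversing it on tosjlx: t(19)→23·(19−3)≡4=e; o(14)→23·(14−3)≡19=t; s(18)→23·(18−3)≡7=h; j(9)→23·(9−3)≡8=i; l(11)→23·(11−3)≡2=c; x(23)→23·(23−3)≡18=s (all mod 26).

ethics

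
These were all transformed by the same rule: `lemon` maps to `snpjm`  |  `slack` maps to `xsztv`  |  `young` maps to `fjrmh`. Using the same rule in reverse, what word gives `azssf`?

rally

l(11)→s(18) and e(4)→n(13) fit y≡23x+25 (mod 26); the inverse of 23 mod 26 is 17. Each letter's alphabet position (a=0..z=25) is mapped through 23·x+25 mod 26 — an affine cipher.
Decoding azssf: a(0)→17·(0−25)≡17=r; z(25)→17·(25−25)≡0=a; s(18)→17·(18−25)≡11=l; s(18)→17·(18−25)≡11=l; f(5)→17·(5−25)≡24=y (all mod 26).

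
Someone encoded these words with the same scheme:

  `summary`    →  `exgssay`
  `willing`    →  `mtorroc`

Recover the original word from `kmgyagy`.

The output letters match the input read backwards, each shifted +6: summary reversed is yrammus. Read the word backwards and shift each letter +6.
Reversing it on kmgyagy: shift back: k−6=e, m−6=g, g−6=a, y−6=s, a−6=u, g−6=a, y−6=s → egasuas; then reverse → sausage.

sausage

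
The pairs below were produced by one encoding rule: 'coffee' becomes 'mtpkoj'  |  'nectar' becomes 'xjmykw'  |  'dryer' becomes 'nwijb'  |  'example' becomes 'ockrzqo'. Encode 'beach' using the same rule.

ljkhr

Shifts by position in coffee: pos 0: c→m (+10), pos 1: o→t (+5), pos 2: f→p (+10), pos 3: f→k (+5) — repeating every 2. The shifts repeat in a cycle of length 2: positions 0,1,… shift by +10, +5, then the pattern repeats.
On beach: b+10=l, e+5=j, a+10=k, c+5=h, h+10=r.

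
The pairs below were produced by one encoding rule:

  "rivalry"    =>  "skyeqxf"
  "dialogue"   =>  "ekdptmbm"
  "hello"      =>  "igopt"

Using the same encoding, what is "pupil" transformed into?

In rivalry: r→s is +1, i→k is +2, v→y is +3, a→e is +4 — the shift increases by 1 each position. Letter i (0-indexed) is shifted by i+1, so successive shifts are 1, 2, 3, ….
Applying it to pupil: p+1=q, u+2=w, p+3=s, i+4=m, l+5=q.

qwsmq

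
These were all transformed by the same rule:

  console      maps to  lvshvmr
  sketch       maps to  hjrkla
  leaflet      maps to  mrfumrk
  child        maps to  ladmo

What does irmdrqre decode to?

c(2)→l(11) and o(14)→v(21) fit y≡3x+5 (mod 26); the inverse of 3 mod 26 is 9. Each letter's alphabet position (a=0..z=25) is mapped through 3·x+5 mod 26 — an affine cipher.
Decoding irmdrqre: i(8)→9·(8−5)≡1=b; r(17)→9·(17−5)≡4=e; m(12)→9·(12−5)≡11=l; d(3)→9·(3−5)≡8=i; r(17)→9·(17−5)≡4=e; q(16)→9·(16−5)≡21=v; r(17)→9·(17−5)≡4=e; e(4)→9·(4−5)≡17=r (all mod 26).

believer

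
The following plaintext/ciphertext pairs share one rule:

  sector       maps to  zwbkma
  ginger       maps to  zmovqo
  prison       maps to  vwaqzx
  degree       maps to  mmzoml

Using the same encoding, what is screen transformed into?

The output letters match the input read backwards, each shifted +8: sector reversed is rotces. Two steps: reverse the string, then apply a Caesar shift of +8.
Applying it to screen: reverse → neercs; then shift: n+8=v, e+8=m, e+8=m, r+8=z, c+8=k, s+8=a.

vmmzka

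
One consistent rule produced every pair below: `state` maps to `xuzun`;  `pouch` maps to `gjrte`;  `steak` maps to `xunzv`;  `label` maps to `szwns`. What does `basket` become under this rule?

s(18)→x(23) and t(19)→u(20) fit y≡23x+25 (mod 26); the inverse of 23 mod 26 is 17. Treating letters as 0–25, the rule is x ↦ 23x + 25 (mod 26).
For basket: b(1)→23·1+25≡22=w; a(0)→23·0+25≡25=z; s(18)→23·18+25≡23=x; k(10)→23·10+25≡21=v; e(4)→23·4+25≡13=n; t(19)→23·19+25≡20=u (all mod 26).

wzxvnu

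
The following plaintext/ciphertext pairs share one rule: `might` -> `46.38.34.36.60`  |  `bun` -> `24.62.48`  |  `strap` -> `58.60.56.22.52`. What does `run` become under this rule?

56.62.48

The formula is n = 2×(alphabet index, a=1) + 20.
On run: r=18→56, u=21→62, n=14→48.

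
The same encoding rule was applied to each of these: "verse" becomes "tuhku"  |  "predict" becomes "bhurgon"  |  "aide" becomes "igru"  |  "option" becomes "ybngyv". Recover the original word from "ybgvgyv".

opinion

v(21)→t(19) and e(4)→u(20) fit y≡3x+8 (mod 26); the inverse of 3 mod 26 is 9. Treating letters as 0–25, the rule is x ↦ 3x + 8 (mod 26).
Decoding ybgvgyv: y(24)→9·(24−8)≡14=o; b(1)→9·(1−8)≡15=p; g(6)→9·(6−8)≡8=i; v(21)→9·(21−8)≡13=n; g(6)→9·(6−8)≡8=i; y(24)→9·(24−8)≡14=o; v(21)→9·(21−8)≡13=n (all mod 26).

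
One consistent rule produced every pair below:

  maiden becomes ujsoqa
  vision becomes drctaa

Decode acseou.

stitch

In maiden: m→u is +8, a→j is +9, i→s is +10, d→o is +11 — the shift increases by 1 each position. Each letter shifts forward by (position + 8), i.e. 8, 9, 10, … — the shift grows by one for each successive letter.
Undoing it on acseou: a−8=s, c−9=t, s−10=i, e−11=t, o−12=c, u−13=h.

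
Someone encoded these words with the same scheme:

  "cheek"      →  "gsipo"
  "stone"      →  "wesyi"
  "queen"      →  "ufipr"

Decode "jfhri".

fudge

A repeating key of period 2 is used — shifts +4, +11 over and over.
Reversing it on jfhri: j−4=f, f−11=u, h−4=d, r−11=g, i−4=e.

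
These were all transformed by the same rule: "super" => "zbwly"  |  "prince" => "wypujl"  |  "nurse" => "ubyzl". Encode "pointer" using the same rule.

wvpualy

Compare letters: s→z is +7, u→b is +7, p→w is +7 — a constant shift. This is a Caesar cipher with shift 7.
On pointer: p+7=w, o+7=v, i+7=p, n+7=u, t+7=a, e+7=l, r+7=y.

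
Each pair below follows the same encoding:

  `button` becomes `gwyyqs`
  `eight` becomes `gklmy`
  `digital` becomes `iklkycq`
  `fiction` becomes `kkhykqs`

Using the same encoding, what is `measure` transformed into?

The rule splits by letter class: vowels +2, consonants +5.
For measure: m(cons)+5=r, e(vowel)+2=g, a(vowel)+2=c, s(cons)+5=x, u(vowel)+2=w, r(cons)+5=w, e(vowel)+2=g.

rgcxwwg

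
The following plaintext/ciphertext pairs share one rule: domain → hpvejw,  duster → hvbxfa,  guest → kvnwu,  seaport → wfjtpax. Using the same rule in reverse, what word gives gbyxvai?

It's a Vigenère-style cipher with numeric key [4,1,9]: position i shifts by key[i mod 3].
Reversing it on gbyxvai: g−4=c, b−1=a, y−9=p, x−4=t, v−1=u, a−9=r, i−4=e.

capture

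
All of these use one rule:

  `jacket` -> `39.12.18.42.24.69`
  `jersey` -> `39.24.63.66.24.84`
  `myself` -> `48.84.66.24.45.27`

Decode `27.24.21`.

j(#10)→39 and a(#1)→12: differences scale by 3, so n = 3·pos + 9. With a=1..z=26, the number is 3·pos + 9.
Reversing it on 27.24.21: 27→(27−9)÷3=6=f, 24→(24−9)÷3=5=e, 21→(21−9)÷3=4=d.

fed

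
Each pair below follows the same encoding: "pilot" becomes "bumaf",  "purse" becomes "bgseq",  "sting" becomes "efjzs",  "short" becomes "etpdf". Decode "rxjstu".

flight

The shifts repeat in a cycle of length 3: positions 0,1,… shift by +12, +12, +1, then the pattern repeats.
Undoing it on rxjstu: r−12=f, x−12=l, j−1=i, s−12=g, t−12=h, u−1=t.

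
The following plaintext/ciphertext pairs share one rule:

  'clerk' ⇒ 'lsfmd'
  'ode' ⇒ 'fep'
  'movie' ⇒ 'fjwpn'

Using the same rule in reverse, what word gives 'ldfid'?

check

Read the word backwards and shift each letter +1.
Reversing it on ldfid: shift back: l−1=k, d−1=c, f−1=e, i−1=h, d−1=c → kcehc; then reverse → check.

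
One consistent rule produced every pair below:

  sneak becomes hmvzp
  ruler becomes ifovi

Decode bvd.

Each pair mirrors across the alphabet (s↔h, n↔m, e↔v): positions sum to 25. Each letter is replaced by its mirror in the alphabet: a↔z, b↔y, c↔x, and so on (the Atbash cipher).
Reversing it on bvd: b↔y, v↔e, d↔w.

yew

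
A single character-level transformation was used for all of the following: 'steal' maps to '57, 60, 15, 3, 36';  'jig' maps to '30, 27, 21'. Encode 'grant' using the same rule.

s(#19)→57 and t(#20)→60: differences scale by 3, so n = 3·pos + 0. The formula is n = 3×(alphabet index, a=1).
On grant: g=7→21, r=18→54, a=1→3, n=14→42, t=20→60.

21, 54, 3, 42, 60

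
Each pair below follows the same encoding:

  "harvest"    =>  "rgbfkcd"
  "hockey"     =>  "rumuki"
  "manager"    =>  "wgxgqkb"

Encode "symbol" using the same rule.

ciwluv

The shift depends on letter class: consonant h→r is +10, but vowel a→g is +6. The rule splits by letter class: vowels +6, consonants +10.
Applying it to symbol: s(cons)+10=c, y(cons)+10=i, m(cons)+10=w, b(cons)+10=l, o(vowel)+6=u, l(cons)+10=v.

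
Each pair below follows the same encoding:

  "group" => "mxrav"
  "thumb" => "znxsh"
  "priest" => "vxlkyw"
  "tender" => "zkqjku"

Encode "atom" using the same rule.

Shifts by position in group: pos 0: g→m (+6), pos 1: r→x (+6), pos 2: o→r (+3), pos 3: u→a (+6), pos 4: p→v (+6) — repeating every 3. A repeating key of period 3 is used — shifts +6, +6, +3 over and over.
On atom: a+6=g, t+6=z, o+3=r, m+6=s.

gzrs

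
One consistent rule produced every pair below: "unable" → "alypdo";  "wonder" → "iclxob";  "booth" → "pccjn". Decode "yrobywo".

average

This is an affine cipher: with a=0,…,z=25, each position x becomes (17x+24) mod 26.
Undoing it on yrobywo: y(24)→23·(24−24)≡0=a; r(17)→23·(17−24)≡21=v; o(14)→23·(14−24)≡4=e; b(1)→23·(1−24)≡17=r; y(24)→23·(24−24)≡0=a; w(22)→23·(22−24)≡6=g; o(14)→23·(14−24)≡4=e (all mod 26).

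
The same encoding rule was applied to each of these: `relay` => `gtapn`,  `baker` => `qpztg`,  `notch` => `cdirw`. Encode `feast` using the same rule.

utphi

It's a constant shift of +15 (ROT15).
For feast: f+15=u, e+15=t, a+15=p, s+15=h, t+15=i.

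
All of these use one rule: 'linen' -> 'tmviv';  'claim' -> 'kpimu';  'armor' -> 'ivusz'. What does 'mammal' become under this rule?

ueuqip

Shifts by position in linen: pos 0: l→t (+8), pos 1: i→m (+4), pos 2: n→v (+8), pos 3: e→i (+4) — repeating every 2. The shifts repeat in a cycle of length 2: positions 0,1,… shift by +8, +4, then the pattern repeats.
On mammal: m+8=u, a+4=e, m+8=u, m+4=q, a+8=i, l+4=p.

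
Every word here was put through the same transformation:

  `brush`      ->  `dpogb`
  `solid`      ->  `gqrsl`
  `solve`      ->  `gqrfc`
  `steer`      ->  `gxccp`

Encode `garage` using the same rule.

b(1)→d(3) and r(17)→p(15) fit y≡17x+12 (mod 26); the inverse of 17 mod 26 is 23. Each letter's alphabet position (a=0..z=25) is mapped through 17·x+12 mod 26 — an affine cipher.
Applying it to garage: g(6)→17·6+12≡10=k; a(0)→17·0+12≡12=m; r(17)→17·17+12≡15=p; a(0)→17·0+12≡12=m; g(6)→17·6+12≡10=k; e(4)→17·4+12≡2=c (all mod 26).

kmpmkc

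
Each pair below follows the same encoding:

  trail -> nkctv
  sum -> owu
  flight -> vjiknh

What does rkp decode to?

nip

The output letters match the input read backwards, each shifted +2: trail reversed is liart. Read the word backwards and shift each letter +2.
Decoding rkp: shift back: r−2=p, k−2=i, p−2=n → pin; then reverse → nip.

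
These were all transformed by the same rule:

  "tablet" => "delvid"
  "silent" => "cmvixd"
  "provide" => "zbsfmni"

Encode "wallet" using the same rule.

gevvid

The shift depends on letter class: consonant t→d is +10, but vowel a→e is +4. Vowels shift forward by 4 and consonants shift forward by 10.
For wallet: w(cons)+10=g, a(vowel)+4=e, l(cons)+10=v, l(cons)+10=v, e(vowel)+4=i, t(cons)+10=d.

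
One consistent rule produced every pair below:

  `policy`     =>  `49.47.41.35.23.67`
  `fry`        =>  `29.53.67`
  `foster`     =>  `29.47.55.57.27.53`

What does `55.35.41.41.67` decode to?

silly

p(#16)→49 and o(#15)→47: differences scale by 2, so n = 2·pos + 17. With a=1..z=26, the number is 2·pos + 17.
Reversing it on 55.35.41.41.67: 55→(55−17)÷2=19=s, 35→(35−17)÷2=9=i, 41→(41−17)÷2=12=l, 41→(41−17)÷2=12=l, 67→(67−17)÷2=25=y.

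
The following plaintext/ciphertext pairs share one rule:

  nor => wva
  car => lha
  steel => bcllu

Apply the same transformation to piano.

yphwv

The shift depends on letter class: consonant n→w is +9, but vowel o→v is +7. Two shifts are in play — +7 for a/e/i/o/u, +9 for every other letter.
Applying it to piano: p(cons)+9=y, i(vowel)+7=p, a(vowel)+7=h, n(cons)+9=w, o(vowel)+7=v.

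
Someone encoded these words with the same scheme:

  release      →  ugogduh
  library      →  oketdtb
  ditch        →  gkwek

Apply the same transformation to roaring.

uqdtlpj

Shifts by position in release: pos 0: r→u (+3), pos 1: e→g (+2), pos 2: l→o (+3), pos 3: e→g (+2) — repeating every 2. It's a Vigenère-style cipher with numeric key [3,2]: position i shifts by key[i mod 2].
Applying it to roaring: r+3=u, o+2=q, a+3=d, r+2=t, i+3=l, n+2=p, g+3=j.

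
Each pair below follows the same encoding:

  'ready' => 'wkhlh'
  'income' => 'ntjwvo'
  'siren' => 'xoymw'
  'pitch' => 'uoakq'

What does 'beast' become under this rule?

gkhac

Letter i (0-indexed) is shifted by i+5, so successive shifts are 5, 6, 7, ….
For beast: b+5=g, e+6=k, a+7=h, s+8=a, t+9=c.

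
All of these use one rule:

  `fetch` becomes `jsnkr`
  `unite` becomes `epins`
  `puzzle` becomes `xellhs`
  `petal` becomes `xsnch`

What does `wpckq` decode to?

f(5)→j(9) and e(4)→s(18) fit y≡17x+2 (mod 26); the inverse of 17 mod 26 is 23. Treating letters as 0–25, the rule is x ↦ 17x + 2 (mod 26).
Undoing it on wpckq: w(22)→23·(22−2)≡18=s; p(15)→23·(15−2)≡13=n; c(2)→23·(2−2)≡0=a; k(10)→23·(10−2)≡2=c; q(16)→23·(16−2)≡10=k (all mod 26).

snack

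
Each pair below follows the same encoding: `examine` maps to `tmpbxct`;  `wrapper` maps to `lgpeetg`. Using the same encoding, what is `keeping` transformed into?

zttexcv

Compare letters: e→t is +15, x→m is +15, a→p is +15 — a constant shift. Every letter moves 15 places later in the alphabet, wrapping around z→a.
On keeping: k+15=z, e+15=t, e+15=t, p+15=e, i+15=x, n+15=c, g+15=v.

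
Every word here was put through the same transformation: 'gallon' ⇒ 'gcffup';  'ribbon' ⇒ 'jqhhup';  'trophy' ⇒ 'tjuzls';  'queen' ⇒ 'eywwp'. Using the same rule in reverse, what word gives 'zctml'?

patch

g(6)→g(6) and a(0)→c(2) fit y≡5x+2 (mod 26); the inverse of 5 mod 26 is 21. This is an affine cipher: with a=0,…,z=25, each position x becomes (5x+2) mod 26.
Decoding zctml: z(25)→21·(25−2)≡15=p; c(2)→21·(2−2)≡0=a; t(19)→21·(19−2)≡19=t; m(12)→21·(12−2)≡2=c; l(11)→21·(11−2)≡7=h (all mod 26).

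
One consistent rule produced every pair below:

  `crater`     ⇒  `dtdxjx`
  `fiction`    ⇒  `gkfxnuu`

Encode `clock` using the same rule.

In crater: c→d is +1, r→t is +2, a→d is +3, t→x is +4 — the shift increases by 1 each position. The shift increases by 1 at each position, starting from +1: 1, 2, 3, ….
For clock: c+1=d, l+2=n, o+3=r, c+4=g, k+5=p.

dnrgp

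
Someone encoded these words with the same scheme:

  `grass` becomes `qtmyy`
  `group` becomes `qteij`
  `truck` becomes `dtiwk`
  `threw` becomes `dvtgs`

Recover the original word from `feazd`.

Each letter's alphabet position (a=0..z=25) is mapped through 5·x+12 mod 26 — an affine cipher.
Decoding feazd: f(5)→21·(5−12)≡9=j; e(4)→21·(4−12)≡14=o; a(0)→21·(0−12)≡8=i; z(25)→21·(25−12)≡13=n; d(3)→21·(3−12)≡19=t (all mod 26).

joint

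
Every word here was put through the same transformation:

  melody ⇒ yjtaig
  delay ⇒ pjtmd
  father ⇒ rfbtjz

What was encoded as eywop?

stock

Shifts by position in melody: pos 0: m→y (+12), pos 1: e→j (+5), pos 2: l→t (+8), pos 3: o→a (+12), pos 4: d→i (+5), pos 5: y→g (+8) — repeating every 3. A repeating key of period 3 is used — shifts +12, +5, +8 over and over.
Decoding eywop: e−12=s, y−5=t, w−8=o, o−12=c, p−5=k.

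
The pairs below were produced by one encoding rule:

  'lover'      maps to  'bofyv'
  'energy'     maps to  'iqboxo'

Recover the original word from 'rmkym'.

coach

The output letters match the input read backwards, each shifted +10: lover reversed is revol. Read the word backwards and shift each letter +10.
Undoing it on rmkym: shift back: r−10=h, m−10=c, k−10=a, y−10=o, m−10=c → hcaoc; then reverse → coach.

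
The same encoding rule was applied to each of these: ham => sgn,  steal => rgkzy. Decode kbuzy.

The output letters match the input read backwards, each shifted +6: ham reversed is mah. Two steps: reverse the string, then apply a Caesar shift of +6.
Undoing it on kbuzy: shift back: k−6=e, b−6=v, u−6=o, z−6=t, y−6=s → evots; then reverse → stove.

stove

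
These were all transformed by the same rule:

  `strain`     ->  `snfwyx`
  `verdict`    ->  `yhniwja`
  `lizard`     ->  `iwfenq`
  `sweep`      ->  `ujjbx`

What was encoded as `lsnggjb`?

webbing

The output letters match the input read backwards, each shifted +5: strain reversed is niarts. Read the word backwards and shift each letter +5.
Undoing it on lsnggjb: shift back: l−5=g, s−5=n, n−5=i, g−5=b, g−5=b, j−5=e, b−5=w → gnibbew; then reverse → webbing.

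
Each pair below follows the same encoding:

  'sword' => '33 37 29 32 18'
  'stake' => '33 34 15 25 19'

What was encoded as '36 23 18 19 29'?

s is letter #19 and maps to 33: an offset of 14. The number is (letter's place in the alphabet, a=1) + 14.
Reversing it on 36 23 18 19 29: 36→(36−14)÷1=22=v, 23→(23−14)÷1=9=i, 18→(18−14)÷1=4=d, 19→(19−14)÷1=5=e, 29→(29−14)÷1=15=o.

video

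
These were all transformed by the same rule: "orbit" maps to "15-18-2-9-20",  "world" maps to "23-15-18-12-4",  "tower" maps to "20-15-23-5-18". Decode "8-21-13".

hum

o is letter #15 and maps to 15: an offset of 0. Each letter is replaced by its alphabet position (a=1, b=2, …, z=26).
Undoing it on 8-21-13: 8=h, 21=u, 13=m.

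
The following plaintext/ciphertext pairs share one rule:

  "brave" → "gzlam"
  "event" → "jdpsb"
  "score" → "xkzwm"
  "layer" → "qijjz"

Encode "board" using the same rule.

gwlwl

Shifts by position in brave: pos 0: b→g (+5), pos 1: r→z (+8), pos 2: a→l (+11), pos 3: v→a (+5), pos 4: e→m (+8) — repeating every 3. A repeating key of period 3 is used — shifts +5, +8, +11 over and over.
On board: b+5=g, o+8=w, a+11=l, r+5=w, d+8=l.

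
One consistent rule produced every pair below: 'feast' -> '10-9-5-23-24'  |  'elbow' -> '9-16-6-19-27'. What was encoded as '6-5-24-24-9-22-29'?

battery

f is letter #6 and maps to 10: an offset of 4. Each letter is replaced by its alphabet position (a=1..z=26) + 4.
Decoding 6-5-24-24-9-22-29: 6→(6−4)÷1=2=b, 5→(5−4)÷1=1=a, 24→(24−4)÷1=20=t, 24→(24−4)÷1=20=t, 9→(9−4)÷1=5=e, 22→(22−4)÷1=18=r, 29→(29−4)÷1=25=y.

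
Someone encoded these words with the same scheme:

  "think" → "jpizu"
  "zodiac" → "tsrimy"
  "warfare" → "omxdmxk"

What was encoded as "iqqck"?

t(19)→j(9) and h(7)→p(15) fit y≡19x+12 (mod 26); the inverse of 19 mod 26 is 11. This is an affine cipher: with a=0,…,z=25, each position x becomes (19x+12) mod 26.
Decoding iqqck: i(8)→11·(8−12)≡8=i; q(16)→11·(16−12)≡18=s; q(16)→11·(16−12)≡18=s; c(2)→11·(2−12)≡20=u; k(10)→11·(10−12)≡4=e (all mod 26).

issue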